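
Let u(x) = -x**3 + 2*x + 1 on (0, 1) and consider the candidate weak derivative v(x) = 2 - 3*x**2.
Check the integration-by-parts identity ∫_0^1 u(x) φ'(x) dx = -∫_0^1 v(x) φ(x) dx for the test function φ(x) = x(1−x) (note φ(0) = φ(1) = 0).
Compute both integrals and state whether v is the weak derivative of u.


LHS = -11/60, RHS = -11/60. Yes, v = u' weakly.

u(x) = -x**3 + 2*x + 1, classical derivative u'(x) = 2 - 3*x**2.
φ(x) = x(1−x), so φ'(x) = 1 - 2*x.
Note φ(0) = φ(1) = 0, so the boundary term u·φ vanishes.
LHS = ∫_0^1 u(x) φ'(x) dx = ∫_0^1 (2*x^4 - x^3 - 4*x^2 + 1) dx. Term by term:
  ∫_0^1 2*x^4 dx = 2/5;  ∫_0^1 -x^3 dx = -1/4;  ∫_0^1 -4*x^2 dx = -4/3;
  ∫_0^1 1 dx = 1.
Sum: 2/5 − 1/4 − 4/3 + 1 = -11/60.
So LHS = -11/60.
∫_0^1 v(x) φ(x) dx = ∫_0^1 (3*x^4 - 3*x^3 - 2*x^2 + 2*x) dx. Term by term:
  ∫_0^1 3*x^4 dx = 3/5;  ∫_0^1 -3*x^3 dx = -3/4;  ∫_0^1 -2*x^2 dx = -2/3;
  ∫_0^1 2*x dx = 1.
Sum: 3/5 − 3/4 − 2/3 + 1 = 11/60.
So RHS = -∫_0^1 v(x) φ(x) dx = -11/60.
LHS = RHS, so the identity holds for this test φ.
Moreover u is smooth here and v(x) = u'(x) = 2 - 3*x**2 pointwise, so the identity holds for every test function. Hence v is the weak derivative of u.


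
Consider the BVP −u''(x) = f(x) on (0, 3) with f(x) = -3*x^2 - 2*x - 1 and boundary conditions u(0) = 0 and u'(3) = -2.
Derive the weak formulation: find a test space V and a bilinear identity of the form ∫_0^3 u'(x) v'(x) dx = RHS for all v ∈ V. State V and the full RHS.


V = {v ∈ H^1(0, 3) : v(0) = 0} (test functions vanish at x = 0 where u is specified); weak form: ∫_0^3 u'v' dx = ∫_0^3 (-3*x^2 - 2*x - 1) v dx − 2·v(3) for all v ∈ V.

Multiply both sides by a test function v and integrate from 0 to 3:
  ∫_0^3 −u''(x) v(x) dx = ∫_0^3 f(x) v(x) dx.
Integrate the LHS by parts once:
  ∫_0^3 −u'' v dx = −[u'(x) v(x)]_0^3 + ∫_0^3 u'(x) v'(x) dx.
Thus ∫_0^3 u'(x) v'(x) dx = ∫_0^3 f(x) v(x) dx + [u'(x) v(x)]_0^3.
Choose V so that boundary terms are either known or forced to vanish.
Mixed BC: u(0) = 0 (Dirichlet) and u'(3) = -2 (Neumann). Define V = {v ∈ H^1(0, 3) : v(0) = 0}. Then [u' v]_0^3 = u'(3)·v(3) − u'(0)·0 = − 2·v(3).
Weak formulation: find u (satisfying any essential BC) such that ∫_0^3 u'(x) v'(x) dx = ∫_0^3 f v dx − 2·v(3) for all v ∈ V (Dirichlet at 0 absorbed into V; Neumann datum at x = 3 contributes the boundary term).
Substituting f(x) = -3*x^2 - 2*x - 1, the right-hand side is ∫_0^3 (-3*x^2 - 2*x - 1) v dx − 2·v(3).


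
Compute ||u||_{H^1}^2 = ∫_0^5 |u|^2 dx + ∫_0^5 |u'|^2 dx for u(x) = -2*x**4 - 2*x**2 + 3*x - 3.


||u||_{H^1}^2 = 105972845/63

The H^1 norm (squared) on an interval (0, L) is
  ||u||_{H^1}^2 = ∫_0^L u(x)^2 dx + ∫_0^L u'(x)^2 dx.
Compute u'(x) = -8*x**3 - 4*x + 3.
Then u(x)^2 = 4*x**8 + 8*x**6 - 12*x**5 + 16*x**4 - 12*x**3 + 21*x**2 - 18*x + 9 and u'(x)^2 = 64*x**6 + 64*x**4 - 48*x**3 + 16*x**2 - 24*x + 9.
Integrate each monomial from 0 to 5 using ∫_0^5 c·x^n dx = c·5^(n+1)/(n+1):
  ∫_0^5 u(x)^2 dx = ∫_0^5 (4*x^8 + 8*x^6 - 12*x^5 + 16*x^4 - 12*x^3 + 21*x^2 - 18*x + 9) dx. Term by term:
    ∫_0^5 4*x^8 dx = 7812500/9;  ∫_0^5 8*x^6 dx = 625000/7;  ∫_0^5 -12*x^5 dx = -31250;
    ∫_0^5 16*x^4 dx = 10000;  ∫_0^5 -12*x^3 dx = -1875;  ∫_0^5 21*x^2 dx = 875;
    ∫_0^5 -18*x dx = -225;  ∫_0^5 9 dx = 45.
  Sum: 7812500/9 + 625000/7 − 31250 + 10000 − 1875 + 875 − 225 + 45 = 58899410/63.
  ∫_0^5 u'(x)^2 dx = ∫_0^5 (64*x^6 + 64*x^4 - 48*x^3 + 16*x^2 - 24*x + 9) dx. Term by term:
    ∫_0^5 64*x^6 dx = 5000000/7;  ∫_0^5 64*x^4 dx = 40000;  ∫_0^5 -48*x^3 dx = -7500;
    ∫_0^5 16*x^2 dx = 2000/3;  ∫_0^5 -24*x dx = -300;  ∫_0^5 9 dx = 45.
  Sum: 5000000/7 + 40000 − 7500 + 2000/3 − 300 + 45 = 15691145/21.
Adding: ||u||_{H^1}^2 = 58899410/63 + 15691145/21 = 105972845/63.


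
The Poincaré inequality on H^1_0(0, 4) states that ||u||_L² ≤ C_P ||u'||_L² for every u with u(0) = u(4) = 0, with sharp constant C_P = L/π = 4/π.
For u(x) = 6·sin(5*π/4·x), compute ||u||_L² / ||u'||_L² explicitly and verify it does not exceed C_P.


||u||_L² / ||u'||_L² = 4/(5*π) < C_P = 4/π.

u(x) = 6·sin(5*π/4·x), so u'(x) = 15*π*cos(5*π*x/4)/2.
Writing u(x) = A·sin(kπx/L) with A = 6 and k = 5, use ∫_0^L sin²(kπx/L) dx = L/2 and ∫_0^L cos²(kπx/L) dx = L/2.
u² = 36·sin²(5*π/4·x) and (u')² = 225*π^2/4·cos²(5*π/4·x), and each of sin², cos² integrates to L/2 = 2 over (0, 4).
∫_0^4 u² dx = 72, so ||u||_L² = 6*sqrt(2).
∫_0^4 (u')² dx = 225*π^2/2, so ||u'||_L² = 15*sqrt(2)*π/2.
Ratio ||u||_L² / ||u'||_L² = 4/(5*π).
Sharp Poincaré constant on H^1_0(0, 4) is C_P = L/π = 4/π, achieved by sin(π/4·x).
This is the k = 5 harmonic; the ratio L/(kπ) is strictly less than C_P = L/π, consistent with the sharp inequality ||u||_L² ≤ C_P ||u'||_L².


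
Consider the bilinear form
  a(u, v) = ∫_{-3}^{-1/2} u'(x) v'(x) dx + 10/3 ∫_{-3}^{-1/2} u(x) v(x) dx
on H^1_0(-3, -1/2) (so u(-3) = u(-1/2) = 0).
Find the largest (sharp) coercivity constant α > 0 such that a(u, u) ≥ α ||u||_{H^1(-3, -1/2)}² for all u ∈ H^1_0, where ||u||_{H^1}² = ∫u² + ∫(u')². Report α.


α = 1

Coercivity of a(·,·) on H^1_0(-3, -1/2) means a(u, u) ≥ α ||u||_{H^1}² for every u ∈ H^1_0.
The interval has length L = 5/2, and Poincaré/coercivity depend only on L. Here a(u, u) = ∫(u')² + (10/3)·∫u².
Here c = 10/3 ≥ 1, so a(u,u) = ∫(u')² + c∫u² ≥ ∫(u')² + ∫u² = ||u||_{H^1}², i.e. α = 1 works. No larger α is possible: a(u,u) ≥ α||u||_{H^1}² means (1−α)∫(u')² ≥ (α−c)∫u², and for the modes u_n = sin(nπ(x−x₀)/L) (x₀ the left endpoint) one has ∫u_n²/∫(u_n')² = (L/(nπ))² → 0, so a(u_n,u_n)/||u_n||_{H^1}² → 1. Hence the optimal constant is α = 1.
Therefore α = 1.


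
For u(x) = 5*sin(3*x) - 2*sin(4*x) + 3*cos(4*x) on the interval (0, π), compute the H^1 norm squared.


||u||_{H^1(0,π)}^2 = -3060/7 + 471*π/2

u'(x) = -12*sin(4*x) + 15*cos(3*x) - 8*cos(4*x).
Expand u² and (u')² and integrate term by term on (0, π), using: for integers n ≥ 1, ∫_0^π sin²(nx) dx = ∫_0^π cos²(nx) dx = π/2; for n ≠ n', ∫_0^π sin(nx)sin(n'x) dx = ∫_0^π cos(nx)cos(n'x) dx = 0; and by product-to-sum, ∫_0^π sin(nx)cos(n'x) dx = ½∫_0^π [sin((n+n')x) + sin((n−n')x)] dx, which is 0 when n+n' is even and 2n/(n²−n'²) when n+n' is odd (it need not vanish on (0, π)).
  u² squared terms: (-2)²·∫sin(4x)² dx = 4·π/2 = 2*π;  (3)²·∫cos(4x)² dx = 9·π/2 = 9*π/2;  (5)²·∫sin(3x)² dx = 25·π/2 = 25*π/2.
  u² cross terms: 2·(-2)·(3)·∫sin(4x)·cos(4x) dx = -12·(0) = 0;  2·(-2)·(5)·∫sin(4x)·sin(3x) dx = -20·(0) = 0;  2·(3)·(5)·∫cos(4x)·sin(3x) dx = 30·(-6/7) = -180/7.
  So ∫_0^π u² dx = 2*π + 9*π/2 + 25*π/2 + 0 + 0 − 180/7 = -180/7 + 19*π.
  (u')² squared terms: (-12)²·∫sin(4x)² dx = 144·π/2 = 72*π;  (-8)²·∫cos(4x)² dx = 64·π/2 = 32*π;  (15)²·∫cos(3x)² dx = 225·π/2 = 225*π/2.
  (u')² cross terms: 2·(-12)·(-8)·∫sin(4x)·cos(4x) dx = 192·(0) = 0;  2·(-12)·(15)·∫sin(4x)·cos(3x) dx = -360·(8/7) = -2880/7;  2·(-8)·(15)·∫cos(4x)·cos(3x) dx = -240·(0) = 0.
  So ∫_0^π (u')² dx = 72*π + 32*π + 225*π/2 + 0 − 2880/7 + 0 = -2880/7 + 433*π/2.
||u||_{H^1}^2 = (-180/7 + 19*π) + (-2880/7 + 433*π/2) = -3060/7 + 471*π/2.


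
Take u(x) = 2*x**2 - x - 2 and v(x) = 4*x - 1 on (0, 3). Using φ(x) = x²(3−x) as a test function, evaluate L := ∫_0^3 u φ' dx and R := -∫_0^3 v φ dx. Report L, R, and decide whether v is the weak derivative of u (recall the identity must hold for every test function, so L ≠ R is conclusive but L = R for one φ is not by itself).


LHS = -837/20, RHS = -837/20. Yes, v = u' weakly.

u(x) = 2*x**2 - x - 2, classical derivative u'(x) = 4*x - 1.
φ(x) = x²(3−x), so φ'(x) = 3*x*(2 - x).
Note φ(0) = φ(3) = 0, so the boundary term u·φ vanishes.
LHS = ∫_0^3 u(x) φ'(x) dx = ∫_0^3 (-6*x^4 + 15*x^3 - 12*x) dx. Term by term:
  ∫_0^3 -6*x^4 dx = -1458/5;  ∫_0^3 15*x^3 dx = 1215/4;  ∫_0^3 -12*x dx = -54.
Sum: -1458/5 + 1215/4 − 54 = -837/20.
So LHS = -837/20.
∫_0^3 v(x) φ(x) dx = ∫_0^3 (-4*x^4 + 13*x^3 - 3*x^2) dx. Term by term:
  ∫_0^3 -4*x^4 dx = -972/5;  ∫_0^3 13*x^3 dx = 1053/4;  ∫_0^3 -3*x^2 dx = -27.
Sum: -972/5 + 1053/4 − 27 = 837/20.
So RHS = -∫_0^3 v(x) φ(x) dx = -837/20.
LHS = RHS, so the identity holds for this test φ.
Moreover u is smooth here and v(x) = u'(x) = 4*x - 1 pointwise, so the identity holds for every test function. Hence v is the weak derivative of u.


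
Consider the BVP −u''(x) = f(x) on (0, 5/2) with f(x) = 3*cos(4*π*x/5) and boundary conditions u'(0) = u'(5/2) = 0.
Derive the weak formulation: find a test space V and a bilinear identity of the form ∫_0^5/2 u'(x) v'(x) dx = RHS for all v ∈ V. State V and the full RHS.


V = H^1(0, 5/2) (no boundary constraint on v; u is determined up to an additive constant); weak form: ∫_0^5/2 u'v' dx = ∫_0^5/2 (3*cos(4*π*x/5)) v dx for all v ∈ V.

Multiply both sides by a test function v and integrate from 0 to 5/2:
  ∫_0^5/2 −u''(x) v(x) dx = ∫_0^5/2 f(x) v(x) dx.
Integrate the LHS by parts once:
  ∫_0^5/2 −u'' v dx = −[u'(x) v(x)]_0^5/2 + ∫_0^5/2 u'(x) v'(x) dx.
Thus ∫_0^5/2 u'(x) v'(x) dx = ∫_0^5/2 f(x) v(x) dx + [u'(x) v(x)]_0^5/2.
Choose V so that boundary terms are either known or forced to vanish.
u has homogeneous Neumann: u'(0) = u'(5/2) = 0. So [u' v]_0^5/2 = 0·v(5/2) − 0·v(0) = 0 for any v; take V = H^1(0, 5/2).
Weak formulation: find u (satisfying any essential BC) such that ∫_0^5/2 u'(x) v'(x) dx = ∫_0^5/2 f v dx for all v ∈ V (homogeneous Neumann, so boundary terms vanish).
Substituting f(x) = 3*cos(4*π*x/5), the right-hand side is ∫_0^5/2 (3*cos(4*π*x/5)) v dx.
Compatibility check (pure Neumann): taking v ≡ 1 ∈ V gives 0 = ∫_0^5/2 f dx + (0) − (0), i.e. ∫_0^5/2 f dx must equal u'(0) − u'(5/2) = 0. Indeed ∫_0^5/2 (3*cos(4*π*x/5)) dx = 0, so the data are compatible. The solution is then unique only up to an additive constant (fix it e.g. by requiring ∫_0^5/2 u dx = 0).


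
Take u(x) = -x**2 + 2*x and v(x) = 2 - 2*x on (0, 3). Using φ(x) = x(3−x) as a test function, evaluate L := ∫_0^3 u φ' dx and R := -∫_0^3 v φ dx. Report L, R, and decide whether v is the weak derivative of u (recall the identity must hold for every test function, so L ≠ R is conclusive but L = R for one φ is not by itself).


LHS = 9/2, RHS = 9/2. Yes, v = u' weakly.

u(x) = -x**2 + 2*x, classical derivative u'(x) = 2 - 2*x.
φ(x) = x(3−x), so φ'(x) = 3 - 2*x.
Note φ(0) = φ(3) = 0, so the boundary term u·φ vanishes.
LHS = ∫_0^3 u(x) φ'(x) dx = ∫_0^3 (2*x^3 - 7*x^2 + 6*x) dx. Term by term:
  ∫_0^3 2*x^3 dx = 81/2;  ∫_0^3 -7*x^2 dx = -63;  ∫_0^3 6*x dx = 27.
Sum: 81/2 − 63 + 27 = 9/2.
So LHS = 9/2.
∫_0^3 v(x) φ(x) dx = ∫_0^3 (2*x^3 - 8*x^2 + 6*x) dx. Term by term:
  ∫_0^3 2*x^3 dx = 81/2;  ∫_0^3 -8*x^2 dx = -72;  ∫_0^3 6*x dx = 27.
Sum: 81/2 − 72 + 27 = -9/2.
So RHS = -∫_0^3 v(x) φ(x) dx = 9/2.
LHS = RHS, so the identity holds for this test φ.
Moreover u is smooth here and v(x) = u'(x) = 2 - 2*x pointwise, so the identity holds for every test function. Hence v is the weak derivative of u.


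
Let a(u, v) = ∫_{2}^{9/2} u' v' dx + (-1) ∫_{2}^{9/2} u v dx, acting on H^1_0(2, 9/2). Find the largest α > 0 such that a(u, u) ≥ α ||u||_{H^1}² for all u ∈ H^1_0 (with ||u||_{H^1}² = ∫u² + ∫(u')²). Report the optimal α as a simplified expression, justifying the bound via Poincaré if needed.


α = (-25 + 4*π^2)/(25 + 4*π^2)

Coercivity of a(·,·) on H^1_0(2, 9/2) means a(u, u) ≥ α ||u||_{H^1}² for every u ∈ H^1_0.
The interval has length L = 5/2, and Poincaré/coercivity depend only on L. Here a(u, u) = ∫(u')² + (-1)·∫u².
Here c = -1 < 0 with |c| < (π/L)² = 4*π^2/25, so coercivity still holds. The condition a(u,u) ≥ α||u||_{H^1}² reads (1−α)∫(u')² ≥ (α−c)∫u². Any admissible α is ≤ 1 (rapidly oscillating u have ∫u²/∫(u')² → 0), and α = 1 would force 0 ≥ (1−c)∫u², impossible since c < 1; so 1−α > 0. By the sharp Poincaré inequality on H^1_0 of an interval of length L, ∫(u')² ≥ (π/L)²∫u² with equality for the first sine mode sin(π(x−x₀)/L) (x₀ the left endpoint), so the inequality holds for all u iff (1−α)(π/L)² ≥ α − c, i.e. α ≤ ((π/L)² + c)/((π/L)² + 1) = (1 + c(L/π)²)/(1 + (L/π)²). (Direct route, valid since c ≤ 0: Poincaré gives c∫u² ≥ c(L/π)²∫(u')², so a(u,u) ≥ (1 + c(L/π)²)∫(u')², while ||u||_{H^1}² ≤ (1 + (L/π)²)∫(u')²; dividing yields the same α.) With (π/L)² = 4*π^2/25 and c = -1, the largest admissible constant is α = ((π/L)² + c)/((π/L)² + 1).
Simplifying, α = (-25 + 4*π^2)/(25 + 4*π^2).


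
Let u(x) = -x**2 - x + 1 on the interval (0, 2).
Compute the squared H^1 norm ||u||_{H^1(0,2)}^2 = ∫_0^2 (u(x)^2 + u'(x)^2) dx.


||u||_{H^1}^2 = 152/5

The H^1 norm (squared) on an interval (0, L) is
  ||u||_{H^1}^2 = ∫_0^L u(x)^2 dx + ∫_0^L u'(x)^2 dx.
Compute u'(x) = -2*x - 1.
Then u(x)^2 = x**4 + 2*x**3 - x**2 - 2*x + 1 and u'(x)^2 = 4*x**2 + 4*x + 1.
Integrate each monomial from 0 to 2 using ∫_0^2 c·x^n dx = c·2^(n+1)/(n+1):
  ∫_0^2 u(x)^2 dx = ∫_0^2 (x^4 + 2*x^3 - x^2 - 2*x + 1) dx. Term by term:
    ∫_0^2 x^4 dx = 32/5;  ∫_0^2 2*x^3 dx = 8;  ∫_0^2 -x^2 dx = -8/3;
    ∫_0^2 -2*x dx = -4;  ∫_0^2 1 dx = 2.
  Sum: 32/5 + 8 − 8/3 − 4 + 2 = 146/15.
  ∫_0^2 u'(x)^2 dx = ∫_0^2 (4*x^2 + 4*x + 1) dx. Term by term:
    ∫_0^2 4*x^2 dx = 32/3;  ∫_0^2 4*x dx = 8;  ∫_0^2 1 dx = 2.
  Sum: 32/3 + 8 + 2 = 62/3.
Adding: ||u||_{H^1}^2 = 146/15 + 62/3 = 152/5.


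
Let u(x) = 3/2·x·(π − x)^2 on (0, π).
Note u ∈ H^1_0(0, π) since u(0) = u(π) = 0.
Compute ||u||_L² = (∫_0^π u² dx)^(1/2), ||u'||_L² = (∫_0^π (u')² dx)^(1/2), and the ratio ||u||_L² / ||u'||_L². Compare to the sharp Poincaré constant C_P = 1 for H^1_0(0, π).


||u||_L² / ||u'||_L² = sqrt(14)*π/14 < C_P = 1.

u(x) = 3/2·x·(π − x)^2, so u'(x) = 3*(x - π)*(3*x - π)/2.
u(x) = 3/2·x·(π − x)^2 vanishes at x = 0 and x = π, so u ∈ H^1_0(0, π). Differentiate via the product rule and integrate the resulting polynomials term by term.
  ∫_0^π u² dx = ∫_0^π (9*x^6/4 - 9*π*x^5 + 27*π^2*x^4/2 - 9*π^3*x^3 + 9*π^4*x^2/4) dx. Term by term:
    ∫_0^π 9*x^6/4 dx = 9*π^7/28;  ∫_0^π -9*π*x^5 dx = -3*π^7/2;  ∫_0^π 27*π^2*x^4/2 dx = 27*π^7/10;
    ∫_0^π -9*π^3*x^3 dx = -9*π^7/4;  ∫_0^π 9*π^4*x^2/4 dx = 3*π^7/4.
  Sum: 9*π^7/28 − 3*π^7/2 + 27*π^7/10 − 9*π^7/4 + 3*π^7/4 = 3*π^7/140.
  ∫_0^π (u')² dx = ∫_0^π (81*x^4/4 - 54*π*x^3 + 99*π^2*x^2/2 - 18*π^3*x + 9*π^4/4) dx. Term by term:
    ∫_0^π 81*x^4/4 dx = 81*π^5/20;  ∫_0^π -54*π*x^3 dx = -27*π^5/2;  ∫_0^π 99*π^2*x^2/2 dx = 33*π^5/2;
    ∫_0^π -18*π^3*x dx = -9*π^5;  ∫_0^π 9*π^4/4 dx = 9*π^5/4.
  Sum: 81*π^5/20 − 27*π^5/2 + 33*π^5/2 − 9*π^5 + 9*π^5/4 = 3*π^5/10.
∫_0^π u² dx = 3*π^7/140, so ||u||_L² = sqrt(105)*π^(7/2)/70.
∫_0^π (u')² dx = 3*π^5/10, so ||u'||_L² = sqrt(30)*π^(5/2)/10.
Ratio ||u||_L² / ||u'||_L² = sqrt(14)*π/14.
Sharp Poincaré constant on H^1_0(0, π) is C_P = L/π = 1, achieved by sin(x).
A polynomial bump cannot attain the sharp Poincaré constant (only the first sine eigenfunction does), so the ratio is strictly less than C_P, consistent with ||u||_L² ≤ C_P ||u'||_L².


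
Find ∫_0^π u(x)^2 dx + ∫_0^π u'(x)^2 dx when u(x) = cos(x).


||u||_{H^1(0,π)}^2 = π

u'(x) = -sin(x).
Expand u² and (u')² and integrate term by term on (0, π), using: for integers n ≥ 1, ∫_0^π sin²(nx) dx = ∫_0^π cos²(nx) dx = π/2; for n ≠ n', ∫_0^π sin(nx)sin(n'x) dx = ∫_0^π cos(nx)cos(n'x) dx = 0; and by product-to-sum, ∫_0^π sin(nx)cos(n'x) dx = ½∫_0^π [sin((n+n')x) + sin((n−n')x)] dx, which is 0 when n+n' is even and 2n/(n²−n'²) when n+n' is odd (it need not vanish on (0, π)).
  u² squared terms: (1)²·∫cos(x)² dx = 1·π/2 = π/2.
  So ∫_0^π u² dx = π/2.
  (u')² squared terms: (-1)²·∫sin(x)² dx = 1·π/2 = π/2.
  So ∫_0^π (u')² dx = π/2.
||u||_{H^1}^2 = (π/2) + (π/2) = π.


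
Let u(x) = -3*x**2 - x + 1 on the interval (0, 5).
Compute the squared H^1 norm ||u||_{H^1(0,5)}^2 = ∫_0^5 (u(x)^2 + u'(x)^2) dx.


||u||_{H^1}^2 = 47935/6

The H^1 norm (squared) on an interval (0, L) is
  ||u||_{H^1}^2 = ∫_0^L u(x)^2 dx + ∫_0^L u'(x)^2 dx.
Compute u'(x) = -6*x - 1.
Then u(x)^2 = 9*x**4 + 6*x**3 - 5*x**2 - 2*x + 1 and u'(x)^2 = 36*x**2 + 12*x + 1.
Integrate each monomial from 0 to 5 using ∫_0^5 c·x^n dx = c·5^(n+1)/(n+1):
  ∫_0^5 u(x)^2 dx = ∫_0^5 (9*x^4 + 6*x^3 - 5*x^2 - 2*x + 1) dx. Term by term:
    ∫_0^5 9*x^4 dx = 5625;  ∫_0^5 6*x^3 dx = 1875/2;  ∫_0^5 -5*x^2 dx = -625/3;
    ∫_0^5 -2*x dx = -25;  ∫_0^5 1 dx = 5.
  Sum: 5625 + 1875/2 − 625/3 − 25 + 5 = 38005/6.
  ∫_0^5 u'(x)^2 dx = ∫_0^5 (36*x^2 + 12*x + 1) dx. Term by term:
    ∫_0^5 36*x^2 dx = 1500;  ∫_0^5 12*x dx = 150;  ∫_0^5 1 dx = 5.
  Sum: 1500 + 150 + 5 = 1655.
Adding: ||u||_{H^1}^2 = 38005/6 + 1655 = 47935/6.


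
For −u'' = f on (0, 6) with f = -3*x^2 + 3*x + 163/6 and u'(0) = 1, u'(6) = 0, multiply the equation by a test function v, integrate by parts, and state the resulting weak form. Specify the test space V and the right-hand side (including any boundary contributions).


V = H^1(0, 6) (v unrestricted at boundary; u is determined up to an additive constant); weak form: ∫_0^6 u'v' dx = ∫_0^6 (-3*x^2 + 3*x + 163/6) v dx − v(0) for all v ∈ V.

Multiply both sides by a test function v and integrate from 0 to 6:
  ∫_0^6 −u''(x) v(x) dx = ∫_0^6 f(x) v(x) dx.
Integrate the LHS by parts once:
  ∫_0^6 −u'' v dx = −[u'(x) v(x)]_0^6 + ∫_0^6 u'(x) v'(x) dx.
Thus ∫_0^6 u'(x) v'(x) dx = ∫_0^6 f(x) v(x) dx + [u'(x) v(x)]_0^6.
Choose V so that boundary terms are either known or forced to vanish.
u has inhomogeneous Neumann u'(0) = 1, u'(6) = 0. [u' v]_0^6 = (0)·v(6) − (1)·v(0) = − v(0). Take V = H^1(0, 6); boundary term becomes part of RHS.
Weak formulation: find u (satisfying any essential BC) such that ∫_0^6 u'(x) v'(x) dx = ∫_0^6 f v dx − v(0) for all v ∈ V (Neumann data are natural BCs: they enter the RHS as boundary terms).
Substituting f(x) = -3*x^2 + 3*x + 163/6, the right-hand side is ∫_0^6 (-3*x^2 + 3*x + 163/6) v dx − v(0).
Compatibility check (pure Neumann): taking v ≡ 1 ∈ V gives 0 = ∫_0^6 f dx + (0) − (1), i.e. ∫_0^6 f dx must equal u'(0) − u'(6) = 1. Indeed ∫_0^6 (-3*x^2 + 3*x + 163/6) dx = 1, so the data are compatible. The solution is then unique only up to an additive constant (fix it e.g. by requiring ∫_0^6 u dx = 0).


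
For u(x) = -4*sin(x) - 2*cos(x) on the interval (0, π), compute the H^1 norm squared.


||u||_{H^1(0,π)}^2 = 20*π

u'(x) = 2*sin(x) - 4*cos(x).
Expand u² and (u')² and integrate term by term on (0, π), using: for integers n ≥ 1, ∫_0^π sin²(nx) dx = ∫_0^π cos²(nx) dx = π/2; for n ≠ n', ∫_0^π sin(nx)sin(n'x) dx = ∫_0^π cos(nx)cos(n'x) dx = 0; and by product-to-sum, ∫_0^π sin(nx)cos(n'x) dx = ½∫_0^π [sin((n+n')x) + sin((n−n')x)] dx, which is 0 when n+n' is even and 2n/(n²−n'²) when n+n' is odd (it need not vanish on (0, π)).
  u² squared terms: (-4)²·∫sin(x)² dx = 16·π/2 = 8*π;  (-2)²·∫cos(x)² dx = 4·π/2 = 2*π.
  u² cross terms: 2·(-4)·(-2)·∫sin(x)·cos(x) dx = 16·(0) = 0.
  So ∫_0^π u² dx = 8*π + 2*π + 0 = 10*π.
  (u')² squared terms: (-4)²·∫cos(x)² dx = 16·π/2 = 8*π;  (2)²·∫sin(x)² dx = 4·π/2 = 2*π.
  (u')² cross terms: 2·(-4)·(2)·∫cos(x)·sin(x) dx = -16·(0) = 0.
  So ∫_0^π (u')² dx = 8*π + 2*π + 0 = 10*π.
||u||_{H^1}^2 = (10*π) + (10*π) = 20*π.


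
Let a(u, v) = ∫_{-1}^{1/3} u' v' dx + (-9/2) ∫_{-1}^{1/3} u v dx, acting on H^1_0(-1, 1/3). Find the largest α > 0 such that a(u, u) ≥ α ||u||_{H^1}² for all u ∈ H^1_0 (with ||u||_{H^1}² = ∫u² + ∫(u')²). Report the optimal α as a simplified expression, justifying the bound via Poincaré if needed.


α = 9*(-8 + π^2)/(16 + 9*π^2)

Coercivity of a(·,·) on H^1_0(-1, 1/3) means a(u, u) ≥ α ||u||_{H^1}² for every u ∈ H^1_0.
The interval has length L = 4/3, and Poincaré/coercivity depend only on L. Here a(u, u) = ∫(u')² + (-9/2)·∫u².
Here c = -9/2 < 0 with |c| < (π/L)² = 9*π^2/16, so coercivity still holds. The condition a(u,u) ≥ α||u||_{H^1}² reads (1−α)∫(u')² ≥ (α−c)∫u². Any admissible α is ≤ 1 (rapidly oscillating u have ∫u²/∫(u')² → 0), and α = 1 would force 0 ≥ (1−c)∫u², impossible since c < 1; so 1−α > 0. By the sharp Poincaré inequality on H^1_0 of an interval of length L, ∫(u')² ≥ (π/L)²∫u² with equality for the first sine mode sin(π(x−x₀)/L) (x₀ the left endpoint), so the inequality holds for all u iff (1−α)(π/L)² ≥ α − c, i.e. α ≤ ((π/L)² + c)/((π/L)² + 1) = (1 + c(L/π)²)/(1 + (L/π)²). (Direct route, valid since c ≤ 0: Poincaré gives c∫u² ≥ c(L/π)²∫(u')², so a(u,u) ≥ (1 + c(L/π)²)∫(u')², while ||u||_{H^1}² ≤ (1 + (L/π)²)∫(u')²; dividing yields the same α.) With (π/L)² = 9*π^2/16 and c = -9/2, the largest admissible constant is α = ((π/L)² + c)/((π/L)² + 1).
Simplifying, α = 9*(-8 + π^2)/(16 + 9*π^2).


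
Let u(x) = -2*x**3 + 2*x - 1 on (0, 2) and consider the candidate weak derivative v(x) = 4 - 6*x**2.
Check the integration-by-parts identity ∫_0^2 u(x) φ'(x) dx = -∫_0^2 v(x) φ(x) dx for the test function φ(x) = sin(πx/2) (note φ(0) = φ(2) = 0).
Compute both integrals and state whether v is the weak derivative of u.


LHS = -192/π^3 + 40/π, RHS = -192/π^3 + 32/π. No, v is not the weak derivative of u.

u(x) = -2*x**3 + 2*x - 1, classical derivative u'(x) = 2 - 6*x**2.
φ(x) = sin(πx/2), so φ'(x) = π*cos(π*x/2)/2.
Note φ(0) = φ(2) = 0, so the boundary term u·φ vanishes.
LHS = ∫_0^2 u(x) φ'(x) dx = ∫_0^2 (-π*x^3*cos(π*x/2) + π*x*cos(π*x/2) - π*cos(π*x/2)/2) dx. Term by term:
  ∫_0^2 -π*cos(π*x/2)/2 dx = 0;  ∫_0^2 π*x*cos(π*x/2) dx = -8/π;  ∫_0^2 -π*x^3*cos(π*x/2) dx = -192/π^3 + 48/π.
Sum: 0 − 8/π + -192/π^3 + 48/π = -192/π^3 + 40/π.
So LHS = -192/π^3 + 40/π.
∫_0^2 v(x) φ(x) dx = ∫_0^2 (-6*x^2*sin(π*x/2) + 4*sin(π*x/2)) dx. Term by term:
  ∫_0^2 4*sin(π*x/2) dx = 16/π;  ∫_0^2 -6*x^2*sin(π*x/2) dx = -48/π + 192/π^3.
Sum: 16/π + -48/π + 192/π^3 = -32/π + 192/π^3.
So RHS = -∫_0^2 v(x) φ(x) dx = -192/π^3 + 32/π.
LHS − RHS = 8/π ≠ 0, so the identity fails.
(For a valid weak derivative the identity must hold for EVERY test function, in particular this one. The failure shows v is NOT the weak derivative of u.)
Correct weak derivative would be u'(x) = 2 - 6*x**2.


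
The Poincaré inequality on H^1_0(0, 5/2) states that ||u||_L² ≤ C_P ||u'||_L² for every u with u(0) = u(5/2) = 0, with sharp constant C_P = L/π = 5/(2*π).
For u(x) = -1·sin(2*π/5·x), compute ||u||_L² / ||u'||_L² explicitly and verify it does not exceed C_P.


||u||_L² / ||u'||_L² = 5/(2*π) = C_P.

u(x) = -1·sin(2*π/5·x), so u'(x) = -2*π*cos(2*π*x/5)/5.
Writing u(x) = A·sin(kπx/L) with A = -1 and k = 1, use ∫_0^L sin²(kπx/L) dx = L/2 and ∫_0^L cos²(kπx/L) dx = L/2.
u² = 1·sin²(2*π/5·x) and (u')² = 4*π^2/25·cos²(2*π/5·x), and each of sin², cos² integrates to L/2 = 5/4 over (0, 5/2).
∫_0^5/2 u² dx = 5/4, so ||u||_L² = sqrt(5)/2.
∫_0^5/2 (u')² dx = π^2/5, so ||u'||_L² = sqrt(5)*π/5.
Ratio ||u||_L² / ||u'||_L² = 5/(2*π).
Sharp Poincaré constant on H^1_0(0, 5/2) is C_P = L/π = 5/(2*π), achieved by sin(2*π/5·x).
This is the k = 1 eigenfunction (up to amplitude), so the ratio equals the sharp Poincaré constant exactly.


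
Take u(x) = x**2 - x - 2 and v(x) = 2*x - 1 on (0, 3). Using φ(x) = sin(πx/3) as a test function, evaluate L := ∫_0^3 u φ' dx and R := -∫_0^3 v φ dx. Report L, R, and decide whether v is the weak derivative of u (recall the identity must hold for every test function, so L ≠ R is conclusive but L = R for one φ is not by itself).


LHS = -12/π, RHS = -12/π. Yes, v = u' weakly.

u(x) = x**2 - x - 2, classical derivative u'(x) = 2*x - 1.
φ(x) = sin(πx/3), so φ'(x) = π*cos(π*x/3)/3.
Note φ(0) = φ(3) = 0, so the boundary term u·φ vanishes.
LHS = ∫_0^3 u(x) φ'(x) dx = ∫_0^3 (π*x^2*cos(π*x/3)/3 - π*x*cos(π*x/3)/3 - 2*π*cos(π*x/3)/3) dx. Term by term:
  ∫_0^3 -2*π*cos(π*x/3)/3 dx = 0;  ∫_0^3 -π*x*cos(π*x/3)/3 dx = 6/π;  ∫_0^3 π*x^2*cos(π*x/3)/3 dx = -18/π.
Sum: 0 + 6/π − 18/π = -12/π.
So LHS = -12/π.
∫_0^3 v(x) φ(x) dx = ∫_0^3 (2*x*sin(π*x/3) - sin(π*x/3)) dx. Term by term:
  ∫_0^3 -sin(π*x/3) dx = -6/π;  ∫_0^3 2*x*sin(π*x/3) dx = 18/π.
Sum: -6/π + 18/π = 12/π.
So RHS = -∫_0^3 v(x) φ(x) dx = -12/π.
LHS = RHS, so the identity holds for this test φ.
Moreover u is smooth here and v(x) = u'(x) = 2*x - 1 pointwise, so the identity holds for every test function. Hence v is the weak derivative of u.


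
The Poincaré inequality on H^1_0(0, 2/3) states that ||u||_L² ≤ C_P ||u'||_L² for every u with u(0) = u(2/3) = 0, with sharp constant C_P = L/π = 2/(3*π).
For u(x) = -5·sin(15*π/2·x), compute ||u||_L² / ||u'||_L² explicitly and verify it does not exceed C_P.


||u||_L² / ||u'||_L² = 2/(15*π) < C_P = 2/(3*π).

u(x) = -5·sin(15*π/2·x), so u'(x) = -75*π*cos(15*π*x/2)/2.
Writing u(x) = A·sin(kπx/L) with A = -5 and k = 5, use ∫_0^L sin²(kπx/L) dx = L/2 and ∫_0^L cos²(kπx/L) dx = L/2.
u² = 25·sin²(15*π/2·x) and (u')² = 5625*π^2/4·cos²(15*π/2·x), and each of sin², cos² integrates to L/2 = 1/3 over (0, 2/3).
∫_0^2/3 u² dx = 25/3, so ||u||_L² = 5*sqrt(3)/3.
∫_0^2/3 (u')² dx = 1875*π^2/4, so ||u'||_L² = 25*sqrt(3)*π/2.
Ratio ||u||_L² / ||u'||_L² = 2/(15*π).
Sharp Poincaré constant on H^1_0(0, 2/3) is C_P = L/π = 2/(3*π), achieved by sin(3*π/2·x).
This is the k = 5 harmonic; the ratio L/(kπ) is strictly less than C_P = L/π, consistent with the sharp inequality ||u||_L² ≤ C_P ||u'||_L².


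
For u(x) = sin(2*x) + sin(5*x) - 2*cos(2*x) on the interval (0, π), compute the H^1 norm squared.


||u||_{H^1(0,π)}^2 = -200/21 + 51*π/2

u'(x) = 4*sin(2*x) + 2*cos(2*x) + 5*cos(5*x).
Expand u² and (u')² and integrate term by term on (0, π), using: for integers n ≥ 1, ∫_0^π sin²(nx) dx = ∫_0^π cos²(nx) dx = π/2; for n ≠ n', ∫_0^π sin(nx)sin(n'x) dx = ∫_0^π cos(nx)cos(n'x) dx = 0; and by product-to-sum, ∫_0^π sin(nx)cos(n'x) dx = ½∫_0^π [sin((n+n')x) + sin((n−n')x)] dx, which is 0 when n+n' is even and 2n/(n²−n'²) when n+n' is odd (it need not vanish on (0, π)).
  u² squared terms: (-2)²·∫cos(2x)² dx = 4·π/2 = 2*π;  (1)²·∫sin(2x)² dx = 1·π/2 = π/2;  (1)²·∫sin(5x)² dx = 1·π/2 = π/2.
  u² cross terms: 2·(-2)·(1)·∫cos(2x)·sin(2x) dx = -4·(0) = 0;  2·(-2)·(1)·∫cos(2x)·sin(5x) dx = -4·(10/21) = -40/21;  2·(1)·(1)·∫sin(2x)·sin(5x) dx = 2·(0) = 0.
  So ∫_0^π u² dx = 2*π + π/2 + π/2 + 0 − 40/21 + 0 = -40/21 + 3*π.
  (u')² squared terms: (2)²·∫cos(2x)² dx = 4·π/2 = 2*π;  (4)²·∫sin(2x)² dx = 16·π/2 = 8*π;  (5)²·∫cos(5x)² dx = 25·π/2 = 25*π/2.
  (u')² cross terms: 2·(2)·(4)·∫cos(2x)·sin(2x) dx = 16·(0) = 0;  2·(2)·(5)·∫cos(2x)·cos(5x) dx = 20·(0) = 0;  2·(4)·(5)·∫sin(2x)·cos(5x) dx = 40·(-4/21) = -160/21.
  So ∫_0^π (u')² dx = 2*π + 8*π + 25*π/2 + 0 + 0 − 160/21 = -160/21 + 45*π/2.
||u||_{H^1}^2 = (-40/21 + 3*π) + (-160/21 + 45*π/2) = -200/21 + 51*π/2.


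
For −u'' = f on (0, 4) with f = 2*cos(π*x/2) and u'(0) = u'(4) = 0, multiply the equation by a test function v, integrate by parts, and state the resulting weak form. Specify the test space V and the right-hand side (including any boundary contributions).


V = H^1(0, 4) (no boundary constraint on v; u is determined up to an additive constant); weak form: ∫_0^4 u'v' dx = ∫_0^4 (2*cos(π*x/2)) v dx for all v ∈ V.

Multiply both sides by a test function v and integrate from 0 to 4:
  ∫_0^4 −u''(x) v(x) dx = ∫_0^4 f(x) v(x) dx.
Integrate the LHS by parts once:
  ∫_0^4 −u'' v dx = −[u'(x) v(x)]_0^4 + ∫_0^4 u'(x) v'(x) dx.
Thus ∫_0^4 u'(x) v'(x) dx = ∫_0^4 f(x) v(x) dx + [u'(x) v(x)]_0^4.
Choose V so that boundary terms are either known or forced to vanish.
u has homogeneous Neumann: u'(0) = u'(4) = 0. So [u' v]_0^4 = 0·v(4) − 0·v(0) = 0 for any v; take V = H^1(0, 4).
Weak formulation: find u (satisfying any essential BC) such that ∫_0^4 u'(x) v'(x) dx = ∫_0^4 f v dx for all v ∈ V (homogeneous Neumann, so boundary terms vanish).
Substituting f(x) = 2*cos(π*x/2), the right-hand side is ∫_0^4 (2*cos(π*x/2)) v dx.
Compatibility check (pure Neumann): taking v ≡ 1 ∈ V gives 0 = ∫_0^4 f dx + (0) − (0), i.e. ∫_0^4 f dx must equal u'(0) − u'(4) = 0. Indeed ∫_0^4 (2*cos(π*x/2)) dx = 0, so the data are compatible. The solution is then unique only up to an additive constant (fix it e.g. by requiring ∫_0^4 u dx = 0).


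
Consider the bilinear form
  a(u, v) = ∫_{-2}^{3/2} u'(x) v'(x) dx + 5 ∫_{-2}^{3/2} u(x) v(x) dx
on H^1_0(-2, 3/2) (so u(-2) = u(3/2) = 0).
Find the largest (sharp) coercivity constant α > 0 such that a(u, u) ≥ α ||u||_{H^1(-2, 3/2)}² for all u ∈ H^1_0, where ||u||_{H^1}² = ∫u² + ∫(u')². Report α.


α = 1

Coercivity of a(·,·) on H^1_0(-2, 3/2) means a(u, u) ≥ α ||u||_{H^1}² for every u ∈ H^1_0.
The interval has length L = 7/2, and Poincaré/coercivity depend only on L. Here a(u, u) = ∫(u')² + (5)·∫u².
Here c = 5 ≥ 1, so a(u,u) = ∫(u')² + c∫u² ≥ ∫(u')² + ∫u² = ||u||_{H^1}², i.e. α = 1 works. No larger α is possible: a(u,u) ≥ α||u||_{H^1}² means (1−α)∫(u')² ≥ (α−c)∫u², and for the modes u_n = sin(nπ(x−x₀)/L) (x₀ the left endpoint) one has ∫u_n²/∫(u_n')² = (L/(nπ))² → 0, so a(u_n,u_n)/||u_n||_{H^1}² → 1. Hence the optimal constant is α = 1.
Therefore α = 1.


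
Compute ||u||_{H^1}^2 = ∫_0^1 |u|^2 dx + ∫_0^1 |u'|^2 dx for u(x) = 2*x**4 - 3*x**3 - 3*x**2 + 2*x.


||u||_{H^1}^2 = 6127/630

The H^1 norm (squared) on an interval (0, L) is
  ||u||_{H^1}^2 = ∫_0^L u(x)^2 dx + ∫_0^L u'(x)^2 dx.
Compute u'(x) = 8*x**3 - 9*x**2 - 6*x + 2.
Then u(x)^2 = 4*x**8 - 12*x**7 - 3*x**6 + 26*x**5 - 3*x**4 - 12*x**3 + 4*x**2 and u'(x)^2 = 64*x**6 - 144*x**5 - 15*x**4 + 140*x**3 - 24*x + 4.
Integrate each monomial from 0 to 1 using ∫_0^1 c·x^n dx = c·1^(n+1)/(n+1):
  ∫_0^1 u(x)^2 dx = ∫_0^1 (4*x^8 - 12*x^7 - 3*x^6 + 26*x^5 - 3*x^4 - 12*x^3 + 4*x^2) dx. Term by term:
    ∫_0^1 4*x^8 dx = 4/9;  ∫_0^1 -12*x^7 dx = -3/2;  ∫_0^1 -3*x^6 dx = -3/7;
    ∫_0^1 26*x^5 dx = 13/3;  ∫_0^1 -3*x^4 dx = -3/5;  ∫_0^1 -12*x^3 dx = -3;
    ∫_0^1 4*x^2 dx = 4/3.
  Sum: 4/9 − 3/2 − 3/7 + 13/3 − 3/5 − 3 + 4/3 = 367/630.
  ∫_0^1 u'(x)^2 dx = ∫_0^1 (64*x^6 - 144*x^5 - 15*x^4 + 140*x^3 - 24*x + 4) dx. Term by term:
    ∫_0^1 64*x^6 dx = 64/7;  ∫_0^1 -144*x^5 dx = -24;  ∫_0^1 -15*x^4 dx = -3;
    ∫_0^1 140*x^3 dx = 35;  ∫_0^1 -24*x dx = -12;  ∫_0^1 4 dx = 4.
  Sum: 64/7 − 24 − 3 + 35 − 12 + 4 = 64/7.
Adding: ||u||_{H^1}^2 = 367/630 + 64/7 = 6127/630.


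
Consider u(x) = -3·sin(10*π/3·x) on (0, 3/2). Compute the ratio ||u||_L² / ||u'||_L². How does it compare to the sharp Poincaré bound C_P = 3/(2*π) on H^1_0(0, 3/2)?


||u||_L² / ||u'||_L² = 3/(10*π) < C_P = 3/(2*π).

u(x) = -3·sin(10*π/3·x), so u'(x) = -10*π*cos(10*π*x/3).
Writing u(x) = A·sin(kπx/L) with A = -3 and k = 5, use ∫_0^L sin²(kπx/L) dx = L/2 and ∫_0^L cos²(kπx/L) dx = L/2.
u² = 9·sin²(10*π/3·x) and (u')² = 100*π^2·cos²(10*π/3·x), and each of sin², cos² integrates to L/2 = 3/4 over (0, 3/2).
∫_0^3/2 u² dx = 27/4, so ||u||_L² = 3*sqrt(3)/2.
∫_0^3/2 (u')² dx = 75*π^2, so ||u'||_L² = 5*sqrt(3)*π.
Ratio ||u||_L² / ||u'||_L² = 3/(10*π).
Sharp Poincaré constant on H^1_0(0, 3/2) is C_P = L/π = 3/(2*π), achieved by sin(2*π/3·x).
This is the k = 5 harmonic; the ratio L/(kπ) is strictly less than C_P = L/π, consistent with the sharp inequality ||u||_L² ≤ C_P ||u'||_L².


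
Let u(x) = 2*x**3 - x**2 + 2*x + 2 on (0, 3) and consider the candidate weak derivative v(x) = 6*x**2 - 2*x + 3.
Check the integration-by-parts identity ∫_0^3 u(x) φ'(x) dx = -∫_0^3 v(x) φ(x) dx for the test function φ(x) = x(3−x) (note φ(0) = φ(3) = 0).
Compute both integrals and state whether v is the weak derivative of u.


LHS = -342/5, RHS = -729/10. No, v is not the weak derivative of u.

u(x) = 2*x**3 - x**2 + 2*x + 2, classical derivative u'(x) = 6*x**2 - 2*x + 2.
φ(x) = x(3−x), so φ'(x) = 3 - 2*x.
Note φ(0) = φ(3) = 0, so the boundary term u·φ vanishes.
LHS = ∫_0^3 u(x) φ'(x) dx = ∫_0^3 (-4*x^4 + 8*x^3 - 7*x^2 + 2*x + 6) dx. Term by term:
  ∫_0^3 -4*x^4 dx = -972/5;  ∫_0^3 8*x^3 dx = 162;  ∫_0^3 -7*x^2 dx = -63;
  ∫_0^3 2*x dx = 9;  ∫_0^3 6 dx = 18.
Sum: -972/5 + 162 − 63 + 9 + 18 = -342/5.
So LHS = -342/5.
∫_0^3 v(x) φ(x) dx = ∫_0^3 (-6*x^4 + 20*x^3 - 9*x^2 + 9*x) dx. Term by term:
  ∫_0^3 -6*x^4 dx = -1458/5;  ∫_0^3 20*x^3 dx = 405;  ∫_0^3 -9*x^2 dx = -81;
  ∫_0^3 9*x dx = 81/2.
Sum: -1458/5 + 405 − 81 + 81/2 = 729/10.
So RHS = -∫_0^3 v(x) φ(x) dx = -729/10.
LHS − RHS = 9/2 ≠ 0, so the identity fails.
(For a valid weak derivative the identity must hold for EVERY test function, in particular this one. The failure shows v is NOT the weak derivative of u.)
Correct weak derivative would be u'(x) = 6*x**2 - 2*x + 2.


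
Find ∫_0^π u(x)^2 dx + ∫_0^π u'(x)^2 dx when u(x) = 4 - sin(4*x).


||u||_{H^1(0,π)}^2 = 49*π/2

u'(x) = -4*cos(4*x).
Expand u² and (u')² and integrate term by term on (0, π), using: for integers n ≥ 1, ∫_0^π sin²(nx) dx = ∫_0^π cos²(nx) dx = π/2; for n ≠ n', ∫_0^π sin(nx)sin(n'x) dx = ∫_0^π cos(nx)cos(n'x) dx = 0; and by product-to-sum, ∫_0^π sin(nx)cos(n'x) dx = ½∫_0^π [sin((n+n')x) + sin((n−n')x)] dx, which is 0 when n+n' is even and 2n/(n²−n'²) when n+n' is odd (it need not vanish on (0, π)). For the constant mode: ∫_0^π 1 dx = π, ∫_0^π cos(nx) dx = 0, ∫_0^π sin(nx) dx = (1−(−1)^n)/n.
  u² squared terms: (4)²·∫1 dx = 16·π = 16*π;  (-1)²·∫sin(4x)² dx = 1·π/2 = π/2.
  u² cross terms: 2·(4)·(-1)·∫1·sin(4x) dx = -8·(0) = 0.
  So ∫_0^π u² dx = 16*π + π/2 + 0 = 33*π/2.
  (u')² squared terms: (-4)²·∫cos(4x)² dx = 16·π/2 = 8*π.
  So ∫_0^π (u')² dx = 8*π.
||u||_{H^1}^2 = (33*π/2) + (8*π) = 49*π/2.


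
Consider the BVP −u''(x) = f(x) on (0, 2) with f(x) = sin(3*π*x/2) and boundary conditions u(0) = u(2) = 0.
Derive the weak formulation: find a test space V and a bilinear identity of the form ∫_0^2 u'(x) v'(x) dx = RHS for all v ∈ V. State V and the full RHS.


V = H^1_0(0, 2) (so v(0) = v(2) = 0); weak form: ∫_0^2 u'v' dx = ∫_0^2 (sin(3*π*x/2)) v dx for all v ∈ V.

Multiply both sides by a test function v and integrate from 0 to 2:
  ∫_0^2 −u''(x) v(x) dx = ∫_0^2 f(x) v(x) dx.
Integrate the LHS by parts once:
  ∫_0^2 −u'' v dx = −[u'(x) v(x)]_0^2 + ∫_0^2 u'(x) v'(x) dx.
Thus ∫_0^2 u'(x) v'(x) dx = ∫_0^2 f(x) v(x) dx + [u'(x) v(x)]_0^2.
Choose V so that boundary terms are either known or forced to vanish.
u is Dirichlet: u(0) = u(2) = 0. Let V = H^1_0(0, 2); then v(0) = v(2) = 0, and [u' v]_0^2 = 0.
Weak formulation: find u (satisfying any essential BC) such that ∫_0^2 u'(x) v'(x) dx = ∫_0^2 f v dx for all v ∈ V.
Substituting f(x) = sin(3*π*x/2), the right-hand side is ∫_0^2 (sin(3*π*x/2)) v dx.


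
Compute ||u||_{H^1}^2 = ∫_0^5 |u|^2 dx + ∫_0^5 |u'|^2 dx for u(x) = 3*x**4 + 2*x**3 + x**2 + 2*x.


||u||_{H^1}^2 = 9491865/2

The H^1 norm (squared) on an interval (0, L) is
  ||u||_{H^1}^2 = ∫_0^L u(x)^2 dx + ∫_0^L u'(x)^2 dx.
Compute u'(x) = 12*x**3 + 6*x**2 + 2*x + 2.
Then u(x)^2 = 9*x**8 + 12*x**7 + 10*x**6 + 16*x**5 + 9*x**4 + 4*x**3 + 4*x**2 and u'(x)^2 = 144*x**6 + 144*x**5 + 84*x**4 + 72*x**3 + 28*x**2 + 8*x + 4.
Integrate each monomial from 0 to 5 using ∫_0^5 c·x^n dx = c·5^(n+1)/(n+1):
  ∫_0^5 u(x)^2 dx = ∫_0^5 (9*x^8 + 12*x^7 + 10*x^6 + 16*x^5 + 9*x^4 + 4*x^3 + 4*x^2) dx. Term by term:
    ∫_0^5 9*x^8 dx = 1953125;  ∫_0^5 12*x^7 dx = 1171875/2;  ∫_0^5 10*x^6 dx = 781250/7;
    ∫_0^5 16*x^5 dx = 125000/3;  ∫_0^5 9*x^4 dx = 5625;  ∫_0^5 4*x^3 dx = 625;
    ∫_0^5 4*x^2 dx = 500/3.
  Sum: 1953125 + 1171875/2 + 781250/7 + 125000/3 + 5625 + 625 + 500/3 = 113347625/42.
  ∫_0^5 u'(x)^2 dx = ∫_0^5 (144*x^6 + 144*x^5 + 84*x^4 + 72*x^3 + 28*x^2 + 8*x + 4) dx. Term by term:
    ∫_0^5 144*x^6 dx = 11250000/7;  ∫_0^5 144*x^5 dx = 375000;  ∫_0^5 84*x^4 dx = 52500;
    ∫_0^5 72*x^3 dx = 11250;  ∫_0^5 28*x^2 dx = 3500/3;  ∫_0^5 8*x dx = 100;
    ∫_0^5 4 dx = 20.
  Sum: 11250000/7 + 375000 + 52500 + 11250 + 3500/3 + 100 + 20 = 42990770/21.
Adding: ||u||_{H^1}^2 = 113347625/42 + 42990770/21 = 9491865/2.


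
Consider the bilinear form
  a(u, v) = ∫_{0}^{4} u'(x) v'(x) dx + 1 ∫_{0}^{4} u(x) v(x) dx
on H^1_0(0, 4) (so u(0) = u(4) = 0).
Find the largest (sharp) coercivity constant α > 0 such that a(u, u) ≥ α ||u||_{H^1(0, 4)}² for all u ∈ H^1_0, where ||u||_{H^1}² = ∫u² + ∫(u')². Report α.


α = 1

Coercivity of a(·,·) on H^1_0(0, 4) means a(u, u) ≥ α ||u||_{H^1}² for every u ∈ H^1_0.
The interval has length L = 4, and Poincaré/coercivity depend only on L. Here a(u, u) = ∫(u')² + (1)·∫u².
Here c = 1 ≥ 1, so a(u,u) = ∫(u')² + c∫u² ≥ ∫(u')² + ∫u² = ||u||_{H^1}², i.e. α = 1 works. No larger α is possible: a(u,u) ≥ α||u||_{H^1}² means (1−α)∫(u')² ≥ (α−c)∫u², and for the modes u_n = sin(nπ(x−x₀)/L) (x₀ the left endpoint) one has ∫u_n²/∫(u_n')² = (L/(nπ))² → 0, so a(u_n,u_n)/||u_n||_{H^1}² → 1. Hence the optimal constant is α = 1.
Therefore α = 1.


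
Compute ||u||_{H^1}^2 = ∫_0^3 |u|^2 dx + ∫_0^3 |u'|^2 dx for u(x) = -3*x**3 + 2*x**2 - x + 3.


||u||_{H^1}^2 = 298407/70

The H^1 norm (squared) on an interval (0, L) is
  ||u||_{H^1}^2 = ∫_0^L u(x)^2 dx + ∫_0^L u'(x)^2 dx.
Compute u'(x) = -9*x**2 + 4*x - 1.
Then u(x)^2 = 9*x**6 - 12*x**5 + 10*x**4 - 22*x**3 + 13*x**2 - 6*x + 9 and u'(x)^2 = 81*x**4 - 72*x**3 + 34*x**2 - 8*x + 1.
Integrate each monomial from 0 to 3 using ∫_0^3 c·x^n dx = c·3^(n+1)/(n+1):
  ∫_0^3 u(x)^2 dx = ∫_0^3 (9*x^6 - 12*x^5 + 10*x^4 - 22*x^3 + 13*x^2 - 6*x + 9) dx. Term by term:
    ∫_0^3 9*x^6 dx = 19683/7;  ∫_0^3 -12*x^5 dx = -1458;  ∫_0^3 10*x^4 dx = 486;
    ∫_0^3 -22*x^3 dx = -891/2;  ∫_0^3 13*x^2 dx = 117;  ∫_0^3 -6*x dx = -27;
    ∫_0^3 9 dx = 27.
  Sum: 19683/7 − 1458 + 486 − 891/2 + 117 − 27 + 27 = 21159/14.
  ∫_0^3 u'(x)^2 dx = ∫_0^3 (81*x^4 - 72*x^3 + 34*x^2 - 8*x + 1) dx. Term by term:
    ∫_0^3 81*x^4 dx = 19683/5;  ∫_0^3 -72*x^3 dx = -1458;  ∫_0^3 34*x^2 dx = 306;
    ∫_0^3 -8*x dx = -36;  ∫_0^3 1 dx = 3.
  Sum: 19683/5 − 1458 + 306 − 36 + 3 = 13758/5.
Adding: ||u||_{H^1}^2 = 21159/14 + 13758/5 = 298407/70.


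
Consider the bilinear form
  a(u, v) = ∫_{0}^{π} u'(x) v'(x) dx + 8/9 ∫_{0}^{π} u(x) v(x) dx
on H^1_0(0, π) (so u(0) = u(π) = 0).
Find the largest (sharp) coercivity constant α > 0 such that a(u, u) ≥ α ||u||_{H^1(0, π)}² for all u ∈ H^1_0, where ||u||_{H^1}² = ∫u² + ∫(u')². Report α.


α = 17/18

Coercivity of a(·,·) on H^1_0(0, π) means a(u, u) ≥ α ||u||_{H^1}² for every u ∈ H^1_0.
The interval has length L = π, and Poincaré/coercivity depend only on L. Here a(u, u) = ∫(u')² + (8/9)·∫u².
Here 0 < c = 8/9 < 1. The condition a(u,u) ≥ α||u||_{H^1}² reads (1−α)∫(u')² ≥ (α−c)∫u². Any admissible α is ≤ 1 (rapidly oscillating u have ∫u²/∫(u')² → 0), and α = 1 would force 0 ≥ (1−c)∫u², impossible since c < 1; so 1−α > 0. By the sharp Poincaré inequality on H^1_0 of an interval of length L, ∫(u')² ≥ (π/L)²∫u² with equality for the first sine mode sin(π(x−x₀)/L) (x₀ the left endpoint), so the inequality holds for all u iff (1−α)(π/L)² ≥ α − c, i.e. α ≤ ((π/L)² + c)/((π/L)² + 1) = (1 + c(L/π)²)/(1 + (L/π)²). With (π/L)² = 1 and c = 8/9, the largest admissible constant is α = ((π/L)² + c)/((π/L)² + 1).
Simplifying, α = 17/18.
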